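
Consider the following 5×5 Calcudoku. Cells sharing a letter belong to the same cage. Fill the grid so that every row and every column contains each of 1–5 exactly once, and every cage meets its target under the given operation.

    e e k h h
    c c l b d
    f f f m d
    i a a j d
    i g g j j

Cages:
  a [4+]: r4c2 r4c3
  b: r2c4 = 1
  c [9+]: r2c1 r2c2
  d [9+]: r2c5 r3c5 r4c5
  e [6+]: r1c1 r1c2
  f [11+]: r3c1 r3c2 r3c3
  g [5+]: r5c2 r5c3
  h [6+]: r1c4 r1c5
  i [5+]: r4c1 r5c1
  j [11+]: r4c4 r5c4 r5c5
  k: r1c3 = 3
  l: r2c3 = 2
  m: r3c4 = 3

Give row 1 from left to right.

Cage k is given; hence r1c3 = 3.
Cage l is given, leaving r2c3 = 2.
Cage b is a single given cell, leaving r2c4 = 1.
Cage m is given, leaving r3c4 = 3.
Column 3 already has 3, which forces r4c3 = 1.
Column 3 already has 1; hence r5c3 = 4.
Column 3 already has 4, which forces r3c3 = 5.
Row 4 already has 1, so r4c2 = 3.
Cage j has sum 11, which forces r4c4 = 4.
The two cells of cage g must have sum 5, so r5c2 = 1.
Cage d has sum 9, so r2c5 = 3.
Row 4 now contains 4; hence r4c1 = 2.
Row 4 now contains 2, leaving r4c5 = 5.
The two cells of cage i must have sum 5, leaving r5c1 = 3.
Column 5 now contains 5, leaving r5c5 = 2.
2 is placed in column 1, leaving r3c1 = 4.
Cage f has sum 11; hence r3c2 = 2.
Cage d has sum 9; hence r3c5 = 1.
2 is placed in row 5; hence r5c4 = 5.
Column 1 already has 4, leaving r1c1 = 1.
Column 2 already has 2; hence r1c2 = 5.
5 is placed in column 4, leaving r1c4 = 2.
1 is placed in column 5, leaving r1c5 = 4.
Column 1 already has 4; hence r2c1 = 5.
The two cells of cage c must have sum 9, leaving r2c2 = 4.
The full grid is 1 5 3 2 4 / 5 4 2 1 3 / 4 2 5 3 1 / 2 3 1 4 5 / 3 1 4 5 2.

1 5 3 2 4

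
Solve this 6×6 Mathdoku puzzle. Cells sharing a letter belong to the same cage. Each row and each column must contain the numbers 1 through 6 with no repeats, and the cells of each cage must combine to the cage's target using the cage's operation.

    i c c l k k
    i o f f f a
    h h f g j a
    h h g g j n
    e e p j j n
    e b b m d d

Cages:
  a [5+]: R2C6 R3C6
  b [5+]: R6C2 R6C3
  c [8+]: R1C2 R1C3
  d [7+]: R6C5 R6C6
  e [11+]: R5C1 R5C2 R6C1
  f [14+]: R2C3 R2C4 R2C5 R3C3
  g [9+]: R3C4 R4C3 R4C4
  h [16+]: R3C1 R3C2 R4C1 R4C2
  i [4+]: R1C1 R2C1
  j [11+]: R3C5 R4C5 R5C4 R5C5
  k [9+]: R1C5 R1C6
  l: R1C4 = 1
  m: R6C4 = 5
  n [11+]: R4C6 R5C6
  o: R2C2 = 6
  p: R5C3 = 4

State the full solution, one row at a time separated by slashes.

3 2 6 1 5 4 / 1 6 5 4 2 3 / 5 1 3 6 4 2 / 6 4 1 2 3 5 / 2 5 4 3 1 6 / 4 3 2 5 6 1

Cage l is given, leaving R1C4 = 1.
Cage o is given, which forces R2C2 = 6.
Cage p is given, leaving R5C3 = 4.
M is a freebie, leaving R6C4 = 5.
Row 1 already has 1, leaving R1C1 = 3.
Cage i's pair has sum 4, leaving R2C1 = 1.
Cage c needs two cells with sum 8, which forces R1C2 = 2.
Cage c's pair has sum 8; hence R1C3 = 6.
Cage k needs two cells with sum 9; hence R1C5 = 5.
The pair R4C6/R5C6 in column 6 holds {5, 6}; hence R1C6 = 4.
The only place for 5 in row 2 is R2C3.
The only place for 1 in column 6 is R6C6.
Cage b's pair has sum 5; hence R6C2 = 3.
Row 6 already has 1; hence R6C3 = 2.
Cage d needs two cells with sum 7, which forces R6C5 = 6.
2 is placed in column 3, leaving R3C3 = 3.
Row 3 already has 3, which forces R3C6 = 2.
Column 3 now contains 3, so R4C3 = 1.
6 is placed in row 6, leaving R6C1 = 4.
Column 6 already has 2, which forces R2C6 = 3.
Cage g has sum 9, leaving R3C4 = 6.
Row 3 now contains 2, so R3C5 = 4.
The 3 cells of cage g must have sum 9, which forces R4C4 = 2.
2 is placed in row 4, so R4C5 = 3.
2 is placed in column 4, leaving R5C4 = 3.
Column 5 already has 3, leaving R5C5 = 1.
2 is placed in column 4, leaving R2C4 = 4.
4 is placed in column 5; hence R2C5 = 2.
Row 3 already has 6, so R3C1 = 5.
Row 3 already has 4, so R3C2 = 1.
Cage h needs sum 16, so R4C1 = 6.
The 4 cells of cage h must have sum 16, which forces R4C2 = 4.
6 is placed in row 4, leaving R4C6 = 5.
The 3 cells of cage e must have sum 11; hence R5C1 = 2.
1 is placed in row 5, which forces R5C2 = 5.
Column 6 now contains 5; hence R5C6 = 6.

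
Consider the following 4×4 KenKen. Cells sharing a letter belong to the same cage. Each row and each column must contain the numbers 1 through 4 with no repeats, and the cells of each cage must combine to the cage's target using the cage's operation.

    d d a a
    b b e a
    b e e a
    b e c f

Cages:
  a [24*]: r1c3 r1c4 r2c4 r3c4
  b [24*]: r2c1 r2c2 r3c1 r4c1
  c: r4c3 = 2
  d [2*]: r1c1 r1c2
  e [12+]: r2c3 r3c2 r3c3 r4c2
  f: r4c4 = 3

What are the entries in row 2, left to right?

C is a freebie, leaving r4c3 = 2.
Cage f is given, which forces r4c4 = 3.
The 4 cells of cage a must have product 24; hence r1c3 = 3.
Cage e needs sum 12, leaving r3c2 = 3.
Cage e needs sum 12, which forces r4c2 = 4.
The 4 cells of cage b must have product 24, which forces r2c1 = 3.
Cage b needs product 24, so r2c2 = 2.
The 4 cells of cage b must have product 24, which forces r3c1 = 4.
4 is placed in row 3, leaving r3c3 = 1.
Row 3 now contains 1, which forces r3c4 = 2.
4 is placed in row 4, so r4c1 = 1.
Column 1 now contains 1, which forces r1c1 = 2.
2 is placed in column 2, so r1c2 = 1.
Row 1 now contains 1; hence r1c4 = 4.
Column 3 already has 1, so r2c3 = 4.
Column 4 now contains 4, which forces r2c4 = 1.
The full grid is 2 1 3 4 / 3 2 4 1 / 4 3 1 2 / 1 4 2 3.

3 2 4 1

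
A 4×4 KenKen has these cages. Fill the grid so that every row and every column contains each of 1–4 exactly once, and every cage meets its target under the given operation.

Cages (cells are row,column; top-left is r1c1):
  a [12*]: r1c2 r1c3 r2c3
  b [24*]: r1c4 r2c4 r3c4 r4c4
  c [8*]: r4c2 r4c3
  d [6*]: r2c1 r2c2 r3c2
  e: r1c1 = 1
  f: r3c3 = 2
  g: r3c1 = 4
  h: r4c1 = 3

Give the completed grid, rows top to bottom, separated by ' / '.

Cage e is a single given cell; hence r1c1 = 1.
Cage g is a single given cell; hence r3c1 = 4.
Cage f is given; hence r3c3 = 2.
Cage h is given, leaving r4c1 = 3.
2 is placed in column 3, which forces r4c3 = 4.
Cage a has product 12, which forces r1c2 = 4.
Column 3 now contains 4, leaving r1c3 = 3.
3 is placed in row 1, which forces r1c4 = 2.
Column 1 now contains 3; hence r2c1 = 2.
Cage a needs product 12, which forces r2c3 = 1.
Row 4 now contains 4, leaving r4c2 = 2.
Column 4 now contains 2, leaving r4c4 = 1.
Row 2 already has 1, which forces r2c2 = 3.
The 4 cells of cage b must have product 24; hence r2c4 = 4.
Cage d needs product 6, leaving r3c2 = 1.
Column 4 now contains 1, so r3c4 = 3.

1 4 3 2 / 2 3 1 4 / 4 1 2 3 / 3 2 4 1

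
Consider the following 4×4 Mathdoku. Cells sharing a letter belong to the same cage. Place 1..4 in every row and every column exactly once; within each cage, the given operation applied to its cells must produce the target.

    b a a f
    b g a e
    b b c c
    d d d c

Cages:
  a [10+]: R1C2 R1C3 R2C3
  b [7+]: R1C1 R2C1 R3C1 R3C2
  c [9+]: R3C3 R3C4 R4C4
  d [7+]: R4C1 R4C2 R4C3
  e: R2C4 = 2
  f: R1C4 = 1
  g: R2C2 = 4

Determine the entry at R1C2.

3

F is a freebie, so R1C4 = 1.
Cage g is given, leaving R2C2 = 4.
4 is placed in row 2, which forces R2C3 = 3.
Cage e is given; hence R2C4 = 2.
The 4 cells of cage b must have sum 7, which forces R3C2 = 1.
1 is placed in column 2, leaving R4C2 = 2.
Column 2 now contains 4; hence R1C2 = 3.
The 3 cells of cage a must have sum 10, so R1C3 = 4.
Row 2 now contains 2, leaving R2C1 = 1.
Cage c needs sum 9; hence R3C3 = 2.
1 is placed in column 1, leaving R4C1 = 4.
Column 3 now contains 4, leaving R4C3 = 1.
4 is placed in row 4, which forces R4C4 = 3.
Row 1 already has 3, which forces R1C1 = 2.
2 is placed in row 3; hence R3C1 = 3.
Column 4 now contains 3, leaving R3C4 = 4.
Completed grid: 2 3 4 1 / 1 4 3 2 / 3 1 2 4 / 4 2 1 3.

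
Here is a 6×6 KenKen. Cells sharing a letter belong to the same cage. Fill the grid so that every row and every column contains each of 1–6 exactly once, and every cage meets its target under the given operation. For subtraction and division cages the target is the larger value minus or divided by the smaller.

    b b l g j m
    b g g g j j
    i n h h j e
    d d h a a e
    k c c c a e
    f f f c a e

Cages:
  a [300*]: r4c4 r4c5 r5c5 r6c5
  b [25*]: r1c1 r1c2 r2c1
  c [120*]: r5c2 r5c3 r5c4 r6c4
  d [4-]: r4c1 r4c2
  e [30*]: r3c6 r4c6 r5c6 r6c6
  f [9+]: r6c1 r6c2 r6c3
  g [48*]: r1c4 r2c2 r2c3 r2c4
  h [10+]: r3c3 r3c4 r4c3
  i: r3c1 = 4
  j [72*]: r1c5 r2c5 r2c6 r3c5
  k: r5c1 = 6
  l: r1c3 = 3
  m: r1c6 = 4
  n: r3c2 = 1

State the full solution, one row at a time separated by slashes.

1 5 3 2 6 4 / 5 3 2 4 1 6 / 4 1 6 3 2 5 / 2 6 1 5 4 3 / 6 4 5 1 3 2 / 3 2 4 6 5 1

The 3 cells of cage b must have product 25, leaving r1c1 = 1.
The 3 cells of cage b must have product 25, which forces r1c2 = 5.
L is a freebie, leaving r1c3 = 3.
Cage m is given, which forces r1c6 = 4.
The 3 cells of cage b must have product 25, which forces r2c1 = 5.
I is a freebie; hence r3c1 = 4.
N is a freebie, which forces r3c2 = 1.
The 4 cells of cage a must have product 300; hence r4c4 = 5.
Cage k is a single given cell, so r5c1 = 6.
Column 1 now contains 6, leaving r4c1 = 2.
The two cells of cage d must have difference 4, leaving r4c2 = 6.
2 is placed in row 4; hence r4c3 = 1.
Row 4 now contains 1, leaving r4c6 = 3.
Cage c needs product 120, leaving r5c3 = 5.
Column 1 already has 2, leaving r6c1 = 3.
Column 3 already has 5; hence r3c3 = 6.
Cage h has sum 10, so r3c4 = 3.
Row 3 already has 3, which forces r3c5 = 2.
2 is placed in row 3, so r3c6 = 5.
Row 4 already has 3, leaving r4c5 = 4.
Cage a has product 300, which forces r5c5 = 3.
Cage a needs product 300, leaving r6c5 = 5.
Column 5 already has 2, leaving r1c5 = 6.
Cage j needs product 72, so r2c5 = 1.
Cage j needs product 72, which forces r2c6 = 6.
The 4 cells of cage c must have product 120; hence r5c2 = 4.
The 4 cells of cage c must have product 120; hence r5c4 = 1.
Row 5 already has 1, leaving r5c6 = 2.
4 is placed in column 2, leaving r6c2 = 2.
Row 6 now contains 2, which forces r6c3 = 4.
The 4 cells of cage c must have product 120, leaving r6c4 = 6.
2 is placed in column 6; hence r6c6 = 1.
6 is placed in row 1, leaving r1c4 = 2.
Column 2 already has 2, which forces r2c2 = 3.
4 is placed in column 3, leaving r2c3 = 2.
1 is placed in row 2, which forces r2c4 = 4.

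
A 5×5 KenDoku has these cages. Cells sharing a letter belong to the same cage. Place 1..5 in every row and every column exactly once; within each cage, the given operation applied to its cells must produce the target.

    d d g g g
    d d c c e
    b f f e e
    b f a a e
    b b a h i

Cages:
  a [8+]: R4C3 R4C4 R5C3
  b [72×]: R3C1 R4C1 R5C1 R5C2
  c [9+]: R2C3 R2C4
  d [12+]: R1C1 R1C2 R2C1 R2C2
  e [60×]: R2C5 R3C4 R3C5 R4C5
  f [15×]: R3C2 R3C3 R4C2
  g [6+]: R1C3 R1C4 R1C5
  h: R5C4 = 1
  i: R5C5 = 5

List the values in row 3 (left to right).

2 1 3 5 4

Cage b needs product 72, leaving R5C2 = 3.
Cage h is given, so R5C4 = 1.
I is a freebie, which forces R5C5 = 5.
Cage f needs product 15, so R3C3 = 3.
Cage e needs product 60; hence R3C4 = 5.
The two cells of cage c must have sum 9, which forces R2C3 = 5.
Column 4 already has 5; hence R2C4 = 4.
Row 3 already has 5; hence R3C2 = 1.
Row 3 already has 1, leaving R3C5 = 4.
Cage b needs product 72, which forces R4C1 = 3.
Cage f needs product 15, so R4C2 = 5.
Row 4 now contains 3, so R4C4 = 2.
Row 4 now contains 3, leaving R4C5 = 1.
Cage d needs sum 12; hence R1C1 = 5.
Cage d needs sum 12, so R1C2 = 4.
The 3 cells of cage g must have sum 6, which forces R1C3 = 1.
2 is placed in column 4, so R1C4 = 3.
Cage g needs sum 6, which forces R1C5 = 2.
Cage d has sum 12, which forces R2C1 = 1.
Column 2 already has 1, so R2C2 = 2.
1 is placed in column 5, leaving R2C5 = 3.
4 is placed in row 3; hence R3C1 = 2.
Row 4 now contains 1; hence R4C3 = 4.
Cage b needs product 72, which forces R5C1 = 4.
Cage a needs sum 8; hence R5C3 = 2.
Completed grid: 5 4 1 3 2 / 1 2 5 4 3 / 2 1 3 5 4 / 3 5 4 2 1 / 4 3 2 1 5.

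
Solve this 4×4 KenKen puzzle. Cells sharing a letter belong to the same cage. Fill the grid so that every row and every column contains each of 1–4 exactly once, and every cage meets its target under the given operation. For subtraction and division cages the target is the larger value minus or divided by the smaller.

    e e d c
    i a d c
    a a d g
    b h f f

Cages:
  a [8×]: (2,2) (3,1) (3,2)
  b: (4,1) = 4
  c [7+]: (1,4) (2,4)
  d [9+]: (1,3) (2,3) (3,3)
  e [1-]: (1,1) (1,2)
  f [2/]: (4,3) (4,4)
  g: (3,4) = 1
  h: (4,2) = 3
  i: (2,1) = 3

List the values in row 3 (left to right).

Cage i is given, leaving (2,1) = 3.
Row 2 now contains 3; hence (2,4) = 4.
Cage g is a single given cell, leaving (3,4) = 1.
Cage b is a single given cell, so (4,1) = 4.
Cage h is given, which forces (4,2) = 3.
Column 4 now contains 1, leaving (4,4) = 2.
4 is placed in column 4; hence (1,4) = 3.
The 3 cells of cage a must have product 8; hence (2,2) = 1.
4 is placed in row 2, leaving (2,3) = 2.
Column 1 already has 4, leaving (3,1) = 2.
The 3 cells of cage a must have product 8, so (3,2) = 4.
Row 3 already has 4, leaving (3,3) = 3.
Row 4 now contains 2; hence (4,3) = 1.
Column 1 already has 2, which forces (1,1) = 1.
1 is placed in column 2; hence (1,2) = 2.
Row 1 now contains 3, which forces (1,3) = 4.
Filled in: 1 2 4 3 / 3 1 2 4 / 2 4 3 1 / 4 3 1 2.

2 4 3 1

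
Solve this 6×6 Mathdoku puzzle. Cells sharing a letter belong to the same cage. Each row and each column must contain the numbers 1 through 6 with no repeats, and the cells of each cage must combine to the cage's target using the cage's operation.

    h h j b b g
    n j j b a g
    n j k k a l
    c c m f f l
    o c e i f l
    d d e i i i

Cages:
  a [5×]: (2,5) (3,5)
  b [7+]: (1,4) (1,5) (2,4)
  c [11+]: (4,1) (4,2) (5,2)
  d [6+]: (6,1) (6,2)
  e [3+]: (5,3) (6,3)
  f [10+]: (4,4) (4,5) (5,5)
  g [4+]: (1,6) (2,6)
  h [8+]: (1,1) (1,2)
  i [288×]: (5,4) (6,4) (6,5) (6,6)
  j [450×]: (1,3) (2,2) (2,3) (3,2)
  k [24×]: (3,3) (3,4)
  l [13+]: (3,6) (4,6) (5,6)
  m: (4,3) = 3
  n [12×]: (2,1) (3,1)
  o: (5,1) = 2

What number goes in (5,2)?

M is a freebie; hence (4,3) = 3.
O is a freebie, leaving (5,1) = 2.
Row 5 already has 2, which forces (5,3) = 1.
Column 3 already has 1, leaving (6,3) = 2.
Cage i needs product 288, so (5,4) = 4.
The two cells of cage k must have product 24; hence (3,3) = 4.
Column 4 now contains 4, leaving (3,4) = 6.
6 is placed in column 4; hence (6,4) = 3.
Cage n needs two cells with product 12; hence (2,1) = 4.
Row 3 now contains 4, leaving (3,1) = 3.
Row 3 now contains 3, so (3,2) = 5.
Row 3 now contains 5; hence (3,5) = 1.
Row 3 now contains 5, so (3,6) = 2.
5 is placed in column 2, leaving (6,2) = 1.
Column 5 already has 1; hence (1,5) = 4.
5 is placed in column 2; hence (2,2) = 3.
Column 5 already has 1, so (2,5) = 5.
3 is placed in row 2, which forces (2,6) = 1.
Column 2 now contains 3, which forces (5,2) = 6.
Column 5 now contains 5, so (5,5) = 3.
Row 5 now contains 6, so (5,6) = 5.
1 is placed in row 6, leaving (6,1) = 5.
4 is placed in column 5, so (6,5) = 6.
Row 6 now contains 6; hence (6,6) = 4.
Column 1 now contains 5; hence (1,1) = 6.
Column 2 now contains 3, so (1,2) = 2.
Cage j has product 450; hence (1,3) = 5.
Cage b needs sum 7, which forces (1,4) = 1.
1 is placed in column 6; hence (1,6) = 3.
Row 2 already has 5, which forces (2,3) = 6.
Row 2 already has 1, which forces (2,4) = 2.
The 3 cells of cage c must have sum 11, leaving (4,1) = 1.
Cage c has sum 11; hence (4,2) = 4.
Cage f needs sum 10, so (4,4) = 5.
Column 5 now contains 6, leaving (4,5) = 2.
5 is placed in column 6, which forces (4,6) = 6.
Completed grid: 6 2 5 1 4 3 / 4 3 6 2 5 1 / 3 5 4 6 1 2 / 1 4 3 5 2 6 / 2 6 1 4 3 5 / 5 1 2 3 6 4.

6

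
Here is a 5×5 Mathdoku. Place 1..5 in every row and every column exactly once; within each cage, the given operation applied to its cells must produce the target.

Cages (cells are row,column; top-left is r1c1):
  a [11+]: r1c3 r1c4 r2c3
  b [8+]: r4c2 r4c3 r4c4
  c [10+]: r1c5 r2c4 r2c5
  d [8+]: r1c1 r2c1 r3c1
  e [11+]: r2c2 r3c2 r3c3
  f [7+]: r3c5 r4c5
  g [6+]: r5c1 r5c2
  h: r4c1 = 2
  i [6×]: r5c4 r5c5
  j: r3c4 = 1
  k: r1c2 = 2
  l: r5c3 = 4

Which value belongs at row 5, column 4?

Cage k is a single given cell, which forces r1c2 = 2.
Cage j is given, so r3c4 = 1.
H is a freebie, so r4c1 = 2.
Cage l is a single given cell, which forces r5c3 = 4.
Row 3 needs a 5, and only r3c2 is open for it.
Cage g needs two cells with sum 6, leaving r5c1 = 5.
Column 2 already has 5, leaving r5c2 = 1.
Cage b has sum 8, which forces r4c3 = 1.
Column 3 already has 1, so r1c3 = 5.
The only place for 5 in row 4 is r4c5.
The two cells of cage f must have sum 7, which forces r3c5 = 2.
Column 5 now contains 2, so r5c5 = 3.
Cage e has sum 11, which forces r2c2 = 3.
Row 2 already has 3; hence r2c3 = 2.
The 3 cells of cage c must have sum 10, which forces r2c4 = 5.
Row 3 now contains 2, so r3c3 = 3.
3 is placed in column 2, so r4c2 = 4.
Row 4 now contains 4, which forces r4c4 = 3.
Row 5 now contains 3, which forces r5c4 = 2.
Cage d needs sum 8, which forces r1c1 = 3.
3 is placed in column 4, leaving r1c4 = 4.
4 is placed in row 1; hence r1c5 = 1.
The 3 cells of cage d must have sum 8, leaving r2c1 = 1.
Column 5 now contains 1, so r2c5 = 4.
Row 3 already has 3, leaving r3c1 = 4.
Filled in: 3 2 5 4 1 / 1 3 2 5 4 / 4 5 3 1 2 / 2 4 1 3 5 / 5 1 4 2 3.

2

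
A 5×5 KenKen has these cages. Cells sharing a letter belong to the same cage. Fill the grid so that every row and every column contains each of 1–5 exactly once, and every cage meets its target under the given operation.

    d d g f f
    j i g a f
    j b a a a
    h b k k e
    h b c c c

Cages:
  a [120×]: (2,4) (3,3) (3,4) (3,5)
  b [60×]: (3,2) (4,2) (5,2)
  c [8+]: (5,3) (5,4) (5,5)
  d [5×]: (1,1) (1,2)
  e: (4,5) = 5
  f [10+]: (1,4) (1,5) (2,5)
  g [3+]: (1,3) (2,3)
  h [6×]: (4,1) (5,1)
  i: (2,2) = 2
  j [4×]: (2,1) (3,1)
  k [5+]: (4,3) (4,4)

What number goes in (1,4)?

Cage i is given; hence (2,2) = 2.
Row 2 already has 2, leaving (2,3) = 1.
Cage e is a single given cell, so (4,5) = 5.
1 is placed in column 3, so (1,3) = 2.
Row 2 already has 1, so (2,1) = 4.
Row 2 now contains 4; hence (2,5) = 3.
The two cells of cage j must have product 4, leaving (3,1) = 1.
Column 1 now contains 1, which forces (1,1) = 5.
The two cells of cage d must have product 5, so (1,2) = 1.
Cage f has sum 10, which forces (1,4) = 3.
Cage f needs sum 10; hence (1,5) = 4.
Row 2 now contains 3, so (2,4) = 5.
Column 5 already has 4, leaving (3,5) = 2.
Column 5 already has 2, leaving (5,5) = 1.
The 4 cells of cage a must have product 120; hence (3,3) = 3.
2 is placed in row 3, which forces (3,4) = 4.
Column 3 already has 3, which forces (4,3) = 4.
Column 3 already has 3, leaving (5,3) = 5.
4 is placed in column 4, leaving (5,4) = 2.
4 is placed in row 3, so (3,2) = 5.
The two cells of cage h must have product 6, leaving (4,1) = 2.
Row 4 now contains 4, which forces (4,2) = 3.
Column 4 already has 2, which forces (4,4) = 1.
Row 5 now contains 2, so (5,1) = 3.
Cage b has product 60, so (5,2) = 4.
Completed grid: 5 1 2 3 4 / 4 2 1 5 3 / 1 5 3 4 2 / 2 3 4 1 5 / 3 4 5 2 1.

3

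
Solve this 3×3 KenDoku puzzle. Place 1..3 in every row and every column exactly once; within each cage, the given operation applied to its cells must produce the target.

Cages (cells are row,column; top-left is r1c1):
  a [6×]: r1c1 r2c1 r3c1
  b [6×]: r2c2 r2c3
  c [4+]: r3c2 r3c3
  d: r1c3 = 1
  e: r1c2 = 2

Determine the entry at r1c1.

E is a freebie; hence r1c2 = 2.
Cage d is given, so r1c3 = 1.
Column 2 now contains 2, leaving r2c2 = 3.
3 is placed in row 2, leaving r2c3 = 2.
Column 2 now contains 3; hence r3c2 = 1.
Column 3 already has 1; hence r3c3 = 3.
Row 1 now contains 1, so r1c1 = 3.
Row 2 already has 2, which forces r2c1 = 1.
3 is placed in row 3, which forces r3c1 = 2.
Filled in: 3 2 1 / 1 3 2 / 2 1 3.

3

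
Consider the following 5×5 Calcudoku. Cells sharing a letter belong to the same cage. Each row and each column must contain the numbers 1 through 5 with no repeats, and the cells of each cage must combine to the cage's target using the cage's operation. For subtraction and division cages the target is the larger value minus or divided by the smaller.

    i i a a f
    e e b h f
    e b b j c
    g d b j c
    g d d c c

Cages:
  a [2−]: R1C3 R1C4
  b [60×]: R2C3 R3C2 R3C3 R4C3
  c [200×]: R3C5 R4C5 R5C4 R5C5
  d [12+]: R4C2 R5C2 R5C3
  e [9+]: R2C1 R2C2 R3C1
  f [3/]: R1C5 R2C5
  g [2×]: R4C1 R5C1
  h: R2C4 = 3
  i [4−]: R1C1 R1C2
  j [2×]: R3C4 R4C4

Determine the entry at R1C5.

3

H is a freebie, which forces R2C4 = 3.
3 is placed in row 2; hence R2C5 = 1.
The 4 cells of cage c must have product 200, so R5C4 = 5.
Column 5 now contains 1; hence R1C5 = 3.
The 3 cells of cage d must have sum 12; hence R4C2 = 5.
Cage i's pair has difference 4, which forces R1C1 = 5.
5 is placed in column 2, leaving R1C2 = 1.
The 4 cells of cage c must have product 200; hence R3C5 = 5.
Cage b needs product 60, which forces R2C3 = 5.
Cage e has sum 9, so R3C1 = 3.
Cage b needs product 60, leaving R3C2 = 4.
Cage b has product 60, which forces R3C3 = 1.
Row 3 now contains 1, leaving R3C4 = 2.
The 4 cells of cage b must have product 60, so R4C3 = 3.
Column 4 already has 2, which forces R4C4 = 1.
Column 2 now contains 4, which forces R5C2 = 3.
Column 3 now contains 3; hence R5C3 = 4.
4 is placed in row 5; hence R5C5 = 2.
4 is placed in column 3, which forces R1C3 = 2.
Column 4 already has 2, leaving R1C4 = 4.
Cage e needs sum 9, which forces R2C1 = 4.
Column 2 now contains 4, leaving R2C2 = 2.
Row 4 now contains 1; hence R4C1 = 2.
Column 5 now contains 2, leaving R4C5 = 4.
Row 5 already has 2; hence R5C1 = 1.
Filled in: 5 1 2 4 3 / 4 2 5 3 1 / 3 4 1 2 5 / 2 5 3 1 4 / 1 3 4 5 2.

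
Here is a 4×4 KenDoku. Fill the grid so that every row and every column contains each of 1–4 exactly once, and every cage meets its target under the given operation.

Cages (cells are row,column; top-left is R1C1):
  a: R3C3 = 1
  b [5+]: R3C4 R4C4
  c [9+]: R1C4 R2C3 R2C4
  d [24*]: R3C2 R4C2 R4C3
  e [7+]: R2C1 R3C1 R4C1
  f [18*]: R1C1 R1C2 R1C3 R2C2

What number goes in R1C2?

1

Cage f needs product 18, leaving R2C2 = 3.
Cage a is a single given cell; hence R3C3 = 1.
Cage d needs product 24, which forces R4C3 = 3.
Cage f needs product 18; hence R1C1 = 3.
Cage f needs product 18, which forces R1C2 = 1.
3 is placed in column 3, so R1C3 = 2.
Row 1 already has 3, leaving R1C4 = 4.
2 is placed in column 3, which forces R2C3 = 4.
Column 4 now contains 4, leaving R3C4 = 3.
Cage c needs sum 9, which forces R2C4 = 1.
Cage b needs two cells with sum 5, leaving R4C4 = 2.
Row 2 now contains 1; hence R2C1 = 2.
Cage e has sum 7, so R3C1 = 4.
The 3 cells of cage d must have product 24; hence R3C2 = 2.
Cage e needs sum 7, leaving R4C1 = 1.
Row 4 now contains 2, leaving R4C2 = 4.
The full grid is 3 1 2 4 / 2 3 4 1 / 4 2 1 3 / 1 4 3 2.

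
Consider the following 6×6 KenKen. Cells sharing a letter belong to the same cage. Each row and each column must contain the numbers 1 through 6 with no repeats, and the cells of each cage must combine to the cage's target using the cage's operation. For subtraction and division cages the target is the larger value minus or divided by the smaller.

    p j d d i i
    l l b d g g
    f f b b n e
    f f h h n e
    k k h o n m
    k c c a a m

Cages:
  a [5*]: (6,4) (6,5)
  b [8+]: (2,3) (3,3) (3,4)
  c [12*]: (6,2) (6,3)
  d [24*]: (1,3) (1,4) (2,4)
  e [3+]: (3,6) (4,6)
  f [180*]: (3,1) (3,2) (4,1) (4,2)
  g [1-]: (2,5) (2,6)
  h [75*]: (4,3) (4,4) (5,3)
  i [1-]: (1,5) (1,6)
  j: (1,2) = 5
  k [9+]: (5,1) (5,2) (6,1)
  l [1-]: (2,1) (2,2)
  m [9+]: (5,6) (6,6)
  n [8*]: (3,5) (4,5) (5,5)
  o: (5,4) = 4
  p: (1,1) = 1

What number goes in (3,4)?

Cage p is given; hence (1,1) = 1.
Cage j is a single given cell; hence (1,2) = 5.
Cage h needs product 75, leaving (4,3) = 3.
The 3 cells of cage h must have product 75, so (4,4) = 5.
Cage h has product 75, leaving (5,3) = 5.
O is a freebie; hence (5,4) = 4.
5 is placed in column 4, so (6,4) = 1.
Row 6 now contains 1, leaving (6,5) = 5.
Cage f has product 180, which forces (3,1) = 5.
Row 1 needs a 6, and only (1,4) is open for it.
Cage d needs product 24, so (1,3) = 2.
Cage d has product 24; hence (2,4) = 2.
Column 4 now contains 2, leaving (3,4) = 3.
Row 3 already has 3, which forces (3,2) = 6.
The 4 cells of cage f must have product 180, leaving (4,1) = 6.
The 4 cells of cage f must have product 180, leaving (4,2) = 1.
1 is placed in row 4, so (4,6) = 2.
Column 6 now contains 2; hence (3,6) = 1.
Row 4 already has 2, which forces (4,5) = 4.
The 3 cells of cage k must have sum 9, leaving (6,1) = 4.
Row 6 already has 4, which forces (6,3) = 6.
Row 6 now contains 6, leaving (6,6) = 3.
4 is placed in column 5, which forces (1,5) = 3.
3 is placed in column 6, leaving (1,6) = 4.
Column 1 already has 4, leaving (2,1) = 3.
The two cells of cage l must have difference 1, so (2,2) = 4.
Cage b needs sum 8; hence (2,3) = 1.
Column 5 now contains 3; hence (2,5) = 6.
Column 6 now contains 4, so (2,6) = 5.
Row 3 now contains 1; hence (3,3) = 4.
Row 3 now contains 1, which forces (3,5) = 2.
Column 1 now contains 3, which forces (5,1) = 2.
2 is placed in row 5; hence (5,2) = 3.
Cage n needs product 8; hence (5,5) = 1.
3 is placed in column 6, which forces (5,6) = 6.
Row 6 already has 3, which forces (6,2) = 2.
Filled in: 1 5 2 6 3 4 / 3 4 1 2 6 5 / 5 6 4 3 2 1 / 6 1 3 5 4 2 / 2 3 5 4 1 6 / 4 2 6 1 5 3.

3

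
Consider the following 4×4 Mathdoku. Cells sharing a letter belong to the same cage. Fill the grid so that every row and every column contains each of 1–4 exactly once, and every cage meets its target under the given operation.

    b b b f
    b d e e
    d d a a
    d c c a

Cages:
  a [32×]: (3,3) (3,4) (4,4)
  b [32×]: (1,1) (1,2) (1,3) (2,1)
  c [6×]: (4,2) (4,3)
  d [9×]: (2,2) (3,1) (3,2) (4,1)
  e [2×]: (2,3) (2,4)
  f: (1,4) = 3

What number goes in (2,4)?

1

Cage f is a single given cell; hence (1,4) = 3.
Cage b needs product 32, which forces (2,1) = 4.
Cage a has product 32; hence (3,3) = 4.
The 3 cells of cage a must have product 32, leaving (3,4) = 2.
Cage a needs product 32, which forces (4,4) = 4.
Cage b has product 32; hence (1,2) = 4.
The two cells of cage e must have product 2, so (2,3) = 2.
Column 4 already has 2, leaving (2,4) = 1.
Column 3 now contains 2, leaving (4,3) = 3.
Cage b has product 32, so (1,1) = 2.
Column 3 now contains 2; hence (1,3) = 1.
1 is placed in row 2; hence (2,2) = 3.
The 4 cells of cage d must have product 9, leaving (3,1) = 3.
Cage d needs product 9; hence (3,2) = 1.
Row 4 now contains 3, leaving (4,1) = 1.
Row 4 now contains 3; hence (4,2) = 2.
The full grid is 2 4 1 3 / 4 3 2 1 / 3 1 4 2 / 1 2 3 4.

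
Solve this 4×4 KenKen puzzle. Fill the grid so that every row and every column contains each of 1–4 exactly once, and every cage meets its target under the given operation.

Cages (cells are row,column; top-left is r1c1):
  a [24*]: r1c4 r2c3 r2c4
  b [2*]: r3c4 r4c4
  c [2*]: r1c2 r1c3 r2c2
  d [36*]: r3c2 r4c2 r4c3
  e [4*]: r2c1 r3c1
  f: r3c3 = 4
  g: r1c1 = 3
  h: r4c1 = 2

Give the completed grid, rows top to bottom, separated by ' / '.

Cage g is a single given cell; hence r1c1 = 3.
The 3 cells of cage c must have product 2; hence r1c2 = 2.
Cage c has product 2, which forces r1c3 = 1.
Row 1 now contains 2, leaving r1c4 = 4.
The 3 cells of cage c must have product 2; hence r2c2 = 1.
The 3 cells of cage d must have product 36; hence r3c2 = 3.
F is a freebie, so r3c3 = 4.
Cage h is given, which forces r4c1 = 2.
Cage d has product 36, which forces r4c2 = 4.
Cage d needs product 36, which forces r4c3 = 3.
Row 4 now contains 2, leaving r4c4 = 1.
1 is placed in row 2, which forces r2c1 = 4.
Column 3 now contains 3; hence r2c3 = 2.
Cage a has product 24, which forces r2c4 = 3.
Row 3 already has 4; hence r3c1 = 1.
Column 4 now contains 1; hence r3c4 = 2.

3 2 1 4 / 4 1 2 3 / 1 3 4 2 / 2 4 3 1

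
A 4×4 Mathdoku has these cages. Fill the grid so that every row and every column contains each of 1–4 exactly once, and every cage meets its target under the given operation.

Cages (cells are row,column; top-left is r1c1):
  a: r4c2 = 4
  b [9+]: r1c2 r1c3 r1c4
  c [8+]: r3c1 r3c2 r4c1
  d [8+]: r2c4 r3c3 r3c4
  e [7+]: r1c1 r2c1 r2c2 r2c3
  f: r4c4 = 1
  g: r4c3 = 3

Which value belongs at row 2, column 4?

Cage e has sum 7, so r1c1 = 1.
A is a freebie, which forces r4c2 = 4.
G is a freebie, which forces r4c3 = 3.
Cage f is a single given cell, leaving r4c4 = 1.
Cage c has sum 8, so r3c1 = 4.
Cage c needs sum 8, leaving r3c2 = 2.
Row 3 now contains 2, leaving r3c3 = 1.
Row 3 already has 4; hence r3c4 = 3.
3 is placed in row 4; hence r4c1 = 2.
Column 2 now contains 2, which forces r1c2 = 3.
2 is placed in column 1, so r2c1 = 3.
Cage e has sum 7, which forces r2c2 = 1.
1 is placed in column 3, so r2c3 = 2.
Cage d needs sum 8; hence r2c4 = 4.
Column 3 already has 2; hence r1c3 = 4.
Column 4 now contains 4; hence r1c4 = 2.
The full grid is 1 3 4 2 / 3 1 2 4 / 4 2 1 3 / 2 4 3 1.

4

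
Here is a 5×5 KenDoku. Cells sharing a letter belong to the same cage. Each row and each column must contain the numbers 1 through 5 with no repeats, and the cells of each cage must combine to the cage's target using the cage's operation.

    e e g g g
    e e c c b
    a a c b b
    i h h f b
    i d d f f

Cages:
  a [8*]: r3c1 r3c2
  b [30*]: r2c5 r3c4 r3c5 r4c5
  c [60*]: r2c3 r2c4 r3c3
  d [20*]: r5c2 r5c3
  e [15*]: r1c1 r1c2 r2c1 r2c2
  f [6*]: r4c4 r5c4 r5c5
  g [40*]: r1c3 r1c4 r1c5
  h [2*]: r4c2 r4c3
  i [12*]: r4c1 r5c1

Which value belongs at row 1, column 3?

Row 2 needs a 2, and only r2c5 is open for it.
The only place for 4 in row 4 is r4c1.
Column 1 already has 4, so r3c1 = 2.
Cage a needs two cells with product 8, so r3c2 = 4.
Column 1 already has 4, so r5c1 = 3.
4 is placed in column 2, which forces r5c2 = 5.
5 is placed in row 5, which forces r5c3 = 4.
3 is placed in row 5, which forces r5c5 = 1.
The 3 cells of cage c must have product 60, leaving r2c4 = 4.
The 4 cells of cage b must have product 30; hence r3c4 = 1.
The 3 cells of cage f must have product 6; hence r4c4 = 3.
3 is placed in row 4, so r4c5 = 5.
Row 5 already has 1, so r5c4 = 2.
Cage g has product 40, leaving r1c3 = 2.
Column 4 now contains 2, so r1c4 = 5.
5 is placed in column 5; hence r1c5 = 4.
5 is placed in column 5; hence r3c5 = 3.
2 is placed in column 3, so r4c3 = 1.
Row 1 already has 5, which forces r1c1 = 1.
Cage e has product 15; hence r1c2 = 3.
Cage e needs product 15, which forces r2c1 = 5.
Cage e has product 15, so r2c2 = 1.
Cage c has product 60, leaving r2c3 = 3.
Row 3 now contains 3, so r3c3 = 5.
Row 4 already has 1; hence r4c2 = 2.
The full grid is 1 3 2 5 4 / 5 1 3 4 2 / 2 4 5 1 3 / 4 2 1 3 5 / 3 5 4 2 1.

2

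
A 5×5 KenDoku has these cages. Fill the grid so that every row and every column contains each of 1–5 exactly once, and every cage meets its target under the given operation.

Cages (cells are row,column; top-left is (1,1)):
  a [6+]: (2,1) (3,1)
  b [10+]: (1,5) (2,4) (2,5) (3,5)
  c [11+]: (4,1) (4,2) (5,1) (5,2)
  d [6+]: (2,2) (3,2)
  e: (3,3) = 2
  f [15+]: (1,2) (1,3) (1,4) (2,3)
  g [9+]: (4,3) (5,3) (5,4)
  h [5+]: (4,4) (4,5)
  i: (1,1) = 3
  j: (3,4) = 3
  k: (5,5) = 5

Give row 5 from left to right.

I is a freebie, which forces (1,1) = 3.
Cage e is given, which forces (3,3) = 2.
Cage j is given; hence (3,4) = 3.
K is a freebie; hence (5,5) = 5.
The 4 cells of cage b must have sum 10, so (2,5) = 3.
The only place for 5 in column 4 is (1,4).
Cage f needs sum 15, so (2,3) = 5.
Row 1 needs a 2, and only (1,5) is open for it.
The only place for 4 in row 2 is (2,4).
Cage b needs sum 10, so (3,5) = 1.
4 is placed in column 4, which forces (4,4) = 1.
Cage h's pair has sum 5, which forces (4,5) = 4.
4 is placed in column 4, which forces (5,4) = 2.
4 is placed in row 4, leaving (4,3) = 3.
Cage c needs sum 11, leaving (5,1) = 1.
Cage c needs sum 11, which forces (5,2) = 3.
Cage g needs sum 9, leaving (5,3) = 4.
The 4 cells of cage f must have sum 15, leaving (1,2) = 4.
Column 3 now contains 4, leaving (1,3) = 1.
Column 1 now contains 1, leaving (2,1) = 2.
2 is placed in row 2, leaving (2,2) = 1.
Cage a's pair has sum 6; hence (3,1) = 4.
Column 2 already has 4, leaving (3,2) = 5.
2 is placed in column 1, which forces (4,1) = 5.
Column 2 now contains 5, leaving (4,2) = 2.
Completed grid: 3 4 1 5 2 / 2 1 5 4 3 / 4 5 2 3 1 / 5 2 3 1 4 / 1 3 4 2 5.

1 3 4 2 5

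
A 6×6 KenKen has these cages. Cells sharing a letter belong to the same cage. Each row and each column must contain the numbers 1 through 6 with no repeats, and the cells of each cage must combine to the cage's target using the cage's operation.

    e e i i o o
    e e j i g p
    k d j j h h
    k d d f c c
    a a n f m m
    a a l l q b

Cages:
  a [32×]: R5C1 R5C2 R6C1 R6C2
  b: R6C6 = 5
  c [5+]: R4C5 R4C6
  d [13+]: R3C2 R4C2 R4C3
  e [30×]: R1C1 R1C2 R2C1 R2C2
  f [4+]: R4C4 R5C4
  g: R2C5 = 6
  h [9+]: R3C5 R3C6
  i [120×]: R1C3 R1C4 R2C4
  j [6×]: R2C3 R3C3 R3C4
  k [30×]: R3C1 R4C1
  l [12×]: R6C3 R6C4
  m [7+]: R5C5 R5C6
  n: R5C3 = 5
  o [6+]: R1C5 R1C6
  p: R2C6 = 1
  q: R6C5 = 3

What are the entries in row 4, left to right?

G is a freebie, so R2C5 = 6.
Cage p is a single given cell, leaving R2C6 = 1.
Cage n is given; hence R5C3 = 5.
Cage q is a single given cell, leaving R6C5 = 3.
Cage b is given, leaving R6C6 = 5.
Cage h needs two cells with sum 9; hence R3C5 = 5.
The two cells of cage h must have sum 9, which forces R3C6 = 4.
4 is placed in column 6, which forces R4C6 = 3.
Column 6 now contains 3, so R5C6 = 6.
The two cells of cage o must have sum 6, so R1C5 = 4.
4 is placed in column 6, so R1C6 = 2.
Row 3 now contains 5, so R3C1 = 6.
The two cells of cage k must have product 30, leaving R4C1 = 5.
3 is placed in row 4, so R4C4 = 1.
Cage c needs two cells with sum 5, so R4C5 = 2.
Cage f's pair has sum 4; hence R5C4 = 3.
Cage m needs two cells with sum 7; hence R5C5 = 1.
Row 1 now contains 4; hence R1C3 = 6.
Cage i has product 120, so R1C4 = 5.
Cage j has product 6, which forces R2C3 = 3.
The 3 cells of cage i must have product 120, which forces R2C4 = 4.
Cage d has sum 13, leaving R3C2 = 3.
Cage j needs product 6, leaving R3C3 = 1.
Column 4 already has 3; hence R3C4 = 2.
6 is placed in column 3, which forces R4C3 = 4.
6 is placed in column 3; hence R6C3 = 2.
2 is placed in column 4, leaving R6C4 = 6.
The 4 cells of cage e must have product 30, which forces R1C1 = 3.
Column 2 already has 3; hence R1C2 = 1.
Row 2 now contains 3, leaving R2C1 = 2.
The 4 cells of cage e must have product 30, leaving R2C2 = 5.
4 is placed in row 4, so R4C2 = 6.
Column 1 now contains 2, which forces R5C1 = 4.
4 is placed in row 5, which forces R5C2 = 2.
Column 1 now contains 4, so R6C1 = 1.
Column 2 now contains 1, which forces R6C2 = 4.
Filled in: 3 1 6 5 4 2 / 2 5 3 4 6 1 / 6 3 1 2 5 4 / 5 6 4 1 2 3 / 4 2 5 3 1 6 / 1 4 2 6 3 5.

5 6 4 1 2 3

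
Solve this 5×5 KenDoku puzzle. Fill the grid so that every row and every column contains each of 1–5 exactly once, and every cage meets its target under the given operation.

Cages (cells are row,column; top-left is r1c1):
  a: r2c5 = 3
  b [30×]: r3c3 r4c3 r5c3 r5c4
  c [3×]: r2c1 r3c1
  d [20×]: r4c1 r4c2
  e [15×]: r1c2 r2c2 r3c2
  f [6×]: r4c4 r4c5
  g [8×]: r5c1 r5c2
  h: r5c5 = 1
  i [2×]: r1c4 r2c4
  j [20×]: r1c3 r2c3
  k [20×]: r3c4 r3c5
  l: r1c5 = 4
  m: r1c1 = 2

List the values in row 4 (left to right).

Cage m is a single given cell, so r1c1 = 2.
2 is placed in row 1, leaving r1c4 = 1.
Cage l is given, leaving r1c5 = 4.
Column 4 now contains 1, leaving r2c4 = 2.
Cage a is a single given cell, so r2c5 = 3.
Column 5 now contains 4; hence r3c5 = 5.
Column 4 now contains 2, leaving r4c4 = 3.
3 is placed in column 5, which forces r4c5 = 2.
2 is placed in column 1, so r5c1 = 4.
Row 5 now contains 4, so r5c2 = 2.
Column 4 already has 3, which forces r5c4 = 5.
Cage h is given, leaving r5c5 = 1.
4 is placed in row 1; hence r1c3 = 5.
Row 2 already has 3, leaving r2c1 = 1.
Row 2 now contains 1, leaving r2c2 = 5.
The two cells of cage j must have product 20, so r2c3 = 4.
The two cells of cage c must have product 3, which forces r3c1 = 3.
3 is placed in row 3, leaving r3c2 = 1.
The 4 cells of cage b must have product 30, leaving r3c3 = 2.
Row 3 already has 5, so r3c4 = 4.
Column 1 now contains 4, which forces r4c1 = 5.
Cage d needs two cells with product 20, so r4c2 = 4.
The 4 cells of cage b must have product 30, leaving r4c3 = 1.
Row 5 now contains 1, so r5c3 = 3.
Row 1 now contains 5, which forces r1c2 = 3.
The full grid is 2 3 5 1 4 / 1 5 4 2 3 / 3 1 2 4 5 / 5 4 1 3 2 / 4 2 3 5 1.

5 4 1 3 2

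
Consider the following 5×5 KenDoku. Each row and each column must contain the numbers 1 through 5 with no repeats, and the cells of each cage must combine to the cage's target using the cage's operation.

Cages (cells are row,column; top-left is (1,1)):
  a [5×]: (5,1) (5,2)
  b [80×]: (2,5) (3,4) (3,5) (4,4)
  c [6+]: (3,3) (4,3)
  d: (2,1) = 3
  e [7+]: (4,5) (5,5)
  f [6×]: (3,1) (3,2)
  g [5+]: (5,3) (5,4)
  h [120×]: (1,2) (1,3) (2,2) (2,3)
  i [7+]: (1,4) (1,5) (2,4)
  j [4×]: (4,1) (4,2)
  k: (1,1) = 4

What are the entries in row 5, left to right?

Cage k is given, leaving (1,1) = 4.
Cage d is given; hence (2,1) = 3.
3 is placed in column 1, which forces (3,1) = 2.
Row 3 now contains 2, so (3,2) = 3.
4 is placed in column 1, leaving (4,1) = 1.
1 is placed in row 4; hence (4,2) = 4.
1 is placed in column 1, leaving (5,1) = 5.
Row 5 now contains 5, which forces (5,2) = 1.
Cage h has product 120, leaving (1,3) = 3.
The 4 cells of cage h must have product 120; hence (2,3) = 4.
Row 2 now contains 4, leaving (2,5) = 2.
4 is placed in column 3, so (3,3) = 1.
Column 3 already has 3; hence (5,3) = 2.
2 is placed in row 5, so (5,4) = 3.
Column 5 now contains 2, so (5,5) = 4.
Cage h has product 120, leaving (1,2) = 2.
The 3 cells of cage i must have sum 7, which forces (1,4) = 5.
Column 5 now contains 2, so (1,5) = 1.
Row 2 already has 2, so (2,2) = 5.
Row 2 already has 2; hence (2,4) = 1.
Cage b has product 80; hence (3,4) = 4.
Column 5 already has 4, which forces (3,5) = 5.
Column 3 now contains 2, leaving (4,3) = 5.
Cage b needs product 80, leaving (4,4) = 2.
The two cells of cage e must have sum 7, which forces (4,5) = 3.
Filled in: 4 2 3 5 1 / 3 5 4 1 2 / 2 3 1 4 5 / 1 4 5 2 3 / 5 1 2 3 4.

5 1 2 3 4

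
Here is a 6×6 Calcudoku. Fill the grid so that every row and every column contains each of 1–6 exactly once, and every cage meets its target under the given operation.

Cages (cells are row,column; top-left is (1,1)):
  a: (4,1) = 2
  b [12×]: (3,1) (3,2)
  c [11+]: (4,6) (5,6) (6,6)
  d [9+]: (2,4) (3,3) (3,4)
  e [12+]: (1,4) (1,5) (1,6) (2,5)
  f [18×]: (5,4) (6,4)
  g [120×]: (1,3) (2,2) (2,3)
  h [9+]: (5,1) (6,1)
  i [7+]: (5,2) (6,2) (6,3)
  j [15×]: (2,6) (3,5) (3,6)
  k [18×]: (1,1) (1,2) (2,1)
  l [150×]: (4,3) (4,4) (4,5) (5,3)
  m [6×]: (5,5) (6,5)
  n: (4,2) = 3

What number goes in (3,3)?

Cage a is given, so (4,1) = 2.
Cage n is given, so (4,2) = 3.
Cage l has product 150; hence (5,3) = 5.
Cage g needs product 120, which forces (2,2) = 5.
In row 4, 4 can only go at (4,6), so (4,6) = 4.
The only place for 4 in column 1 is (5,1).
Cage h's pair has sum 9; hence (6,1) = 5.
The only place for 6 in column 2 is (1,2).
Row 1 already has 6, leaving (1,3) = 4.
The 3 cells of cage g must have product 120, so (2,3) = 6.
6 is placed in column 3, leaving (4,3) = 1.
Column 3 now contains 1; hence (6,3) = 2.
2 is placed in column 3, leaving (3,3) = 3.
Cage i needs sum 7, which forces (5,2) = 1.
Row 5 already has 1, so (5,6) = 6.
Cage i has sum 7, so (6,2) = 4.
Column 6 already has 6, leaving (6,6) = 1.
1 is placed in column 6; hence (2,6) = 3.
Row 3 already has 3, which forces (3,1) = 6.
Column 2 already has 4, which forces (3,2) = 2.
The 3 cells of cage j must have product 15, so (3,5) = 1.
1 is placed in column 6, which forces (3,6) = 5.
Row 5 now contains 6, leaving (5,4) = 3.
Row 5 now contains 6, which forces (5,5) = 2.
Cage f needs two cells with product 18; hence (6,4) = 6.
Cage m needs two cells with product 6, so (6,5) = 3.
The 3 cells of cage k must have product 18; hence (1,1) = 3.
Cage e has sum 12; hence (1,4) = 1.
Column 5 now contains 3; hence (1,5) = 5.
Column 6 now contains 5, leaving (1,6) = 2.
3 is placed in row 2, which forces (2,1) = 1.
Cage d needs sum 9, leaving (2,4) = 2.
Column 5 already has 2, which forces (2,5) = 4.
Row 3 already has 5, leaving (3,4) = 4.
6 is placed in column 4, leaving (4,4) = 5.
Cage l has product 150, so (4,5) = 6.
The full grid is 3 6 4 1 5 2 / 1 5 6 2 4 3 / 6 2 3 4 1 5 / 2 3 1 5 6 4 / 4 1 5 3 2 6 / 5 4 2 6 3 1.

3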